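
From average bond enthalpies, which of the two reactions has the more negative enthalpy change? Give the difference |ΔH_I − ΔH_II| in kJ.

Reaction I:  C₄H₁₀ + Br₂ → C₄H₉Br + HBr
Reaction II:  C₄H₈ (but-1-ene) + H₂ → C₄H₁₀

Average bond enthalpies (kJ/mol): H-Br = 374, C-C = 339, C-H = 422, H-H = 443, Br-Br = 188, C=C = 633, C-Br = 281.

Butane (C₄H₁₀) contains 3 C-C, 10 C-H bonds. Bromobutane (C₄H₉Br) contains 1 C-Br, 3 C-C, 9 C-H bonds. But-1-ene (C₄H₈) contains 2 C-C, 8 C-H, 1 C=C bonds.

Reaction I:
  Bonds broken (reactants):
    Br-Br: 1 × 188 = 188
    C-C: 3 × 339 = 1017
    C-H: 10 × 422 = 4220
    Σ(broken) = 5425 kJ
  Bonds formed (products):
    C-Br: 1 × 281 = 281
    C-C: 3 × 339 = 1017
    C-H: 9 × 422 = 3798
    H-Br: 1 × 374 = 374
    Σ(formed) = 5470 kJ
  ΔH_I = 5425 − 5470 = −45 kJ
Reaction II:
  Bonds broken (reactants):
    C-C: 2 × 339 = 678
    C-H: 8 × 422 = 3376
    C=C: 1 × 633 = 633
    H-H: 1 × 443 = 443
    Σ(broken) = 5130 kJ
  Bonds formed (products):
    C-C: 3 × 339 = 1017
    C-H: 10 × 422 = 4220
    Σ(formed) = 5237 kJ
  ΔH_II = 5130 − 5237 = −107 kJ
ΔH_I − ΔH_II = +62 kJ, so reaction II has the more negative ΔH; |ΔH_I − ΔH_II| = 62 kJ.

Reaction II, by 62 kJ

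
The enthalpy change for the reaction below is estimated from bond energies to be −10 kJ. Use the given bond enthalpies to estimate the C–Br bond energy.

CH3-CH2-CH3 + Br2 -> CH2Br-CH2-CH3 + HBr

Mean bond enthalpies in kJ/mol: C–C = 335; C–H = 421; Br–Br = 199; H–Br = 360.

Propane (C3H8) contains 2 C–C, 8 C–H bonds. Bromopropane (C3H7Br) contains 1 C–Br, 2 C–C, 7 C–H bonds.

Let D be the C–Br bond energy.
Σ(broken) = 1×199 + 2×335 + 8×421 = 4237
Σ(formed) = 1×D + 2×335 + 7×421 + 1×360 = 3977 + D
ΔH = Σ(broken) − Σ(formed) = (4237) − (3977 + D) = +260 − D
Setting this equal to −10 kJ gives D = 270 kJ/mol.

D(C–Br) ≈ 270 kJ/mol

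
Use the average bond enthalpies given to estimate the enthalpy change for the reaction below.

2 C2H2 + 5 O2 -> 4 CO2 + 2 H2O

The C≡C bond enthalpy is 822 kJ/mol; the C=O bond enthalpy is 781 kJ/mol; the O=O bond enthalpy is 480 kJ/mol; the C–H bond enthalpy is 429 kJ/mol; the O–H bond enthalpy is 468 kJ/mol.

Bonds broken (reactants):
  C≡C: 2 × 822 = 1644
  C–H: 4 × 429 = 1716
  O=O: 5 × 480 = 2400
  Σ(broken) = 5760 kJ
Bonds formed (products):
  C=O: 8 × 781 = 6248
  O–H: 4 × 468 = 1872
  Σ(formed) = 8120 kJ
ΔH = Σ(broken) − Σ(formed) = 5760 − 8120 = −2360 kJ

ΔH ≈ −2360 kJ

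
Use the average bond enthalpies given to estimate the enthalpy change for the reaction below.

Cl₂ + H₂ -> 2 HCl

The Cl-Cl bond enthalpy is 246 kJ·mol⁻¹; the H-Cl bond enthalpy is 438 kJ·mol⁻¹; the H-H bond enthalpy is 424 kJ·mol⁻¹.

ΔH ≈ −206 kJ

Bonds broken (reactants):
  Cl-Cl: 1 × 246 = 246
  H-H: 1 × 424 = 424
  Σ(broken) = 670 kJ
Bonds formed (products):
  H-Cl: 2 × 438 = 876
  Σ(formed) = 876 kJ
ΔH = Σ(broken) − Σ(formed) = 670 − 876 = −206 kJ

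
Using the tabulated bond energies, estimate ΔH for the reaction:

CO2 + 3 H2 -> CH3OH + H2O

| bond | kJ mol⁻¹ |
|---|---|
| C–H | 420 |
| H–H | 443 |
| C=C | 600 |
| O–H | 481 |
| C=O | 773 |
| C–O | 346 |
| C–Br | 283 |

ΔH ≈ −174 kJ

Bonds broken (reactants):
  C=O: 2 × 773 = 1546
  H–H: 3 × 443 = 1329
  Σ(broken) = 2875 kJ
Bonds formed (products):
  C–H: 3 × 420 = 1260
  C–O: 1 × 346 = 346
  O–H: 3 × 481 = 1443
  Σ(formed) = 3049 kJ
ΔH = Σ(broken) − Σ(formed) = 2875 − 3049 = −174 kJ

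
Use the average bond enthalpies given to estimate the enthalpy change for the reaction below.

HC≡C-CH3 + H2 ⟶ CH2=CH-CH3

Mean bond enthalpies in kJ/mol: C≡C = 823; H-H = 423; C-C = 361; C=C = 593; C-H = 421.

Bonds broken (reactants):
  C≡C: 1 × 823 = 823
  C-C: 1 × 361 = 361
  C-H: 4 × 421 = 1684
  H-H: 1 × 423 = 423
  Σ(broken) = 3291 kJ
Bonds formed (products):
  C-C: 1 × 361 = 361
  C-H: 6 × 421 = 2526
  C=C: 1 × 593 = 593
  Σ(formed) = 3480 kJ
ΔH = Σ(broken) − Σ(formed) = 3291 − 3480 = −189 kJ

ΔH ≈ −189 kJ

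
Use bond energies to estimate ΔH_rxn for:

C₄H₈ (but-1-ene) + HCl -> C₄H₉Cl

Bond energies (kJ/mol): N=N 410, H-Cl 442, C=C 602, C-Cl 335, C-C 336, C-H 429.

ΔH ≈ −56 kJ

Bonds broken (reactants):
  C-C: 2 × 336 = 672
  C-H: 8 × 429 = 3432
  C=C: 1 × 602 = 602
  H-Cl: 1 × 442 = 442
  Σ(broken) = 5148 kJ
Bonds formed (products):
  C-C: 3 × 336 = 1008
  C-Cl: 1 × 335 = 335
  C-H: 9 × 429 = 3861
  Σ(formed) = 5204 kJ
ΔH = Σ(broken) − Σ(formed) = 5148 − 5204 = −56 kJ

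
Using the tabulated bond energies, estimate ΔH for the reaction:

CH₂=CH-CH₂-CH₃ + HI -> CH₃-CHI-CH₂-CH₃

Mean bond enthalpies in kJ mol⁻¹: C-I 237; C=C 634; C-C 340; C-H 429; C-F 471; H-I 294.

Bonds broken (reactants):
  C-C: 2 × 340 = 680
  C-H: 8 × 429 = 3432
  C=C: 1 × 634 = 634
  H-I: 1 × 294 = 294
  Σ(broken) = 5040 kJ
Bonds formed (products):
  C-C: 3 × 340 = 1020
  C-H: 9 × 429 = 3861
  C-I: 1 × 237 = 237
  Σ(formed) = 5118 kJ
ΔH = Σ(broken) − Σ(formed) = 5040 − 5118 = −78 kJ

ΔH ≈ −78 kJ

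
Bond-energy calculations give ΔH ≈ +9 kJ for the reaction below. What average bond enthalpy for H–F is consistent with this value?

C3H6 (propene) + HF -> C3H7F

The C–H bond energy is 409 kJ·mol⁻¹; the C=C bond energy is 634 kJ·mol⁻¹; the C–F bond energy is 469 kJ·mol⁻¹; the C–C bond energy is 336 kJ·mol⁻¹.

Let D be the H–F bond energy.
Σ(broken) = 1×336 + 6×409 + 1×634 + 1×D = 3424 + D
Σ(formed) = 2×336 + 1×469 + 7×409 = 4004
ΔH = Σ(broken) − Σ(formed) = (3424 + D) − (4004) = −580 + D
Setting this equal to +9 kJ gives D = 589 kJ/mol.

D(H–F) ≈ 589 kJ/mol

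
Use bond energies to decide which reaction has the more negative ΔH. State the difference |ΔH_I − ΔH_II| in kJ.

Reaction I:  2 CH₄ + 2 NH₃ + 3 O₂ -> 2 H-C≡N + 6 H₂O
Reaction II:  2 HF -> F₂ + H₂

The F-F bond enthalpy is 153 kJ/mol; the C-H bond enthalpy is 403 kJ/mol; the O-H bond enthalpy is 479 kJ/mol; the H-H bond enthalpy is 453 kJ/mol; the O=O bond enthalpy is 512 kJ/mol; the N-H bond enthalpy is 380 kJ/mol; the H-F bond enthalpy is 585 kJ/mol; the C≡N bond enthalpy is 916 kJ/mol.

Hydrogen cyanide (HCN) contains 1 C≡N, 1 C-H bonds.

Reaction I:
  Bonds broken (reactants):
    C-H: 8 × 403 = 3224
    N-H: 6 × 380 = 2280
    O=O: 3 × 512 = 1536
    Σ(broken) = 7040 kJ
  Bonds formed (products):
    C≡N: 2 × 916 = 1832
    C-H: 2 × 403 = 806
    O-H: 12 × 479 = 5748
    Σ(formed) = 8386 kJ
  ΔH_I = 7040 − 8386 = −1346 kJ
Reaction II:
  Bonds broken (reactants):
    H-F: 2 × 585 = 1170
    Σ(broken) = 1170 kJ
  Bonds formed (products):
    F-F: 1 × 153 = 153
    H-H: 1 × 453 = 453
    Σ(formed) = 606 kJ
  ΔH_II = 1170 − 606 = +564 kJ
ΔH_I − ΔH_II = −1910 kJ, so reaction I has the more negative ΔH; |ΔH_I − ΔH_II| = 1910 kJ.

Reaction I, by 1910 kJ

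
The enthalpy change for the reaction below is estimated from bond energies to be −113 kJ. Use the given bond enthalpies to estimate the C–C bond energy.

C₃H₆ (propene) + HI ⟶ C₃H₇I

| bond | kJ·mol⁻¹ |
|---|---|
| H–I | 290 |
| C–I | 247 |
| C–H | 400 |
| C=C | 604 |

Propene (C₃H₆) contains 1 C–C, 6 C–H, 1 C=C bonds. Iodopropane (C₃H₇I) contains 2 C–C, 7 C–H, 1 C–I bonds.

D(C–C) ≈ 360 kJ/mol

Let D be the C–C bond energy.
Σ(broken) = 1×D + 6×400 + 1×604 + 1×290 = 3294 + D
Σ(formed) = 2×D + 7×400 + 1×247 = 3047 + 2D
ΔH = Σ(broken) − Σ(formed) = (3294 + D) − (3047 + 2D) = +247 − D
Setting this equal to −113 kJ gives D = 360 kJ/mol.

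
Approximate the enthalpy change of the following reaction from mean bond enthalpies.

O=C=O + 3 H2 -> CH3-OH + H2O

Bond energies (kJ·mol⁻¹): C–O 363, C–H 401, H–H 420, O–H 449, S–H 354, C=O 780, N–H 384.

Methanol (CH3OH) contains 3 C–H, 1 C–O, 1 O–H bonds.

ΔH ≈ −93 kJ

Bonds broken (reactants):
  C=O: 2 × 780 = 1560
  H–H: 3 × 420 = 1260
  Σ(broken) = 2820 kJ
Bonds formed (products):
  C–H: 3 × 401 = 1203
  C–O: 1 × 363 = 363
  O–H: 3 × 449 = 1347
  Σ(formed) = 2913 kJ
ΔH = Σ(broken) − Σ(formed) = 2820 − 2913 = −93 kJ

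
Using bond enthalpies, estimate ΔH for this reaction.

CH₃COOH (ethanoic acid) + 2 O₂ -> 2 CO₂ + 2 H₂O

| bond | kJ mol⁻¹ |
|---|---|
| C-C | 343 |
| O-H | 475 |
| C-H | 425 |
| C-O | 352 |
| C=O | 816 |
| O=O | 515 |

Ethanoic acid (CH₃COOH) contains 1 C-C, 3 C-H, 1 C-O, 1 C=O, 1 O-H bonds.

Bonds broken (reactants):
  C-C: 1 × 343 = 343
  C-H: 3 × 425 = 1275
  C-O: 1 × 352 = 352
  C=O: 1 × 816 = 816
  O-H: 1 × 475 = 475
  O=O: 2 × 515 = 1030
  Σ(broken) = 4291 kJ
Bonds formed (products):
  C=O: 4 × 816 = 3264
  O-H: 4 × 475 = 1900
  Σ(formed) = 5164 kJ
ΔH = Σ(broken) − Σ(formed) = 4291 − 5164 = −873 kJ

ΔH ≈ −873 kJ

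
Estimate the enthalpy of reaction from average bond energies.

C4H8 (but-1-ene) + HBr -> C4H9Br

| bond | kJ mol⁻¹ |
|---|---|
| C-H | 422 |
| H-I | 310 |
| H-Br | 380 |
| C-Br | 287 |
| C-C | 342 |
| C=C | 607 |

ΔH ≈ −64 kJ

Bonds broken (reactants):
  C-C: 2 × 342 = 684
  C-H: 8 × 422 = 3376
  C=C: 1 × 607 = 607
  H-Br: 1 × 380 = 380
  Σ(broken) = 5047 kJ
Bonds formed (products):
  C-Br: 1 × 287 = 287
  C-C: 3 × 342 = 1026
  C-H: 9 × 422 = 3798
  Σ(formed) = 5111 kJ
ΔH = Σ(broken) − Σ(formed) = 5047 − 5111 = −64 kJ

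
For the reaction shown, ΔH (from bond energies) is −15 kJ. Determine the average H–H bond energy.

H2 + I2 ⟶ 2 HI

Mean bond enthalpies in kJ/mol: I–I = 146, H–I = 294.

Let D be the H–H bond energy.
Σ(broken) = 1×D + 1×146 = 146 + D
Σ(formed) = 2×294 = 588
ΔH = Σ(broken) − Σ(formed) = (146 + D) − (588) = −442 + D
Setting this equal to −15 kJ gives D = 427 kJ/mol.

D(H–H) ≈ 427 kJ/mol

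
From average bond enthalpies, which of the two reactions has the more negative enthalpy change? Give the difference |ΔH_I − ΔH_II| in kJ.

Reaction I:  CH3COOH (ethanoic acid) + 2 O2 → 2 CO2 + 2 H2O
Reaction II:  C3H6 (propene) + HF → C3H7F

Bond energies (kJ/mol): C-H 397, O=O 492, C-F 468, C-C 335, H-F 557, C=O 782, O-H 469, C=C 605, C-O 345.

Reaction I:
  Bonds broken (reactants):
    C-C: 1 × 335 = 335
    C-H: 3 × 397 = 1191
    C-O: 1 × 345 = 345
    C=O: 1 × 782 = 782
    O-H: 1 × 469 = 469
    O=O: 2 × 492 = 984
    Σ(broken) = 4106 kJ
  Bonds formed (products):
    C=O: 4 × 782 = 3128
    O-H: 4 × 469 = 1876
    Σ(formed) = 5004 kJ
  ΔH_I = 4106 − 5004 = −898 kJ
Reaction II:
  Bonds broken (reactants):
    C-C: 1 × 335 = 335
    C-H: 6 × 397 = 2382
    C=C: 1 × 605 = 605
    H-F: 1 × 557 = 557
    Σ(broken) = 3879 kJ
  Bonds formed (products):
    C-C: 2 × 335 = 670
    C-F: 1 × 468 = 468
    C-H: 7 × 397 = 2779
    Σ(formed) = 3917 kJ
  ΔH_II = 3879 − 3917 = −38 kJ
ΔH_I − ΔH_II = −860 kJ, so reaction I has the more negative ΔH; |ΔH_I − ΔH_II| = 860 kJ.

Reaction I, by 860 kJ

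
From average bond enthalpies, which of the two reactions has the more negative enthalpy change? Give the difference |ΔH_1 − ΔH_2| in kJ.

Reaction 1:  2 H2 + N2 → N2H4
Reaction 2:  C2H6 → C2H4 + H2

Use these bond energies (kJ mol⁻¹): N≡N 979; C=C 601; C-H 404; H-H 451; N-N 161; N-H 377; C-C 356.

Reaction 1:
  Bonds broken (reactants):
    H-H: 2 × 451 = 902
    N≡N: 1 × 979 = 979
    Σ(broken) = 1881 kJ
  Bonds formed (products):
    N-H: 4 × 377 = 1508
    N-N: 1 × 161 = 161
    Σ(formed) = 1669 kJ
  ΔH_1 = 1881 − 1669 = +212 kJ
Reaction 2:
  Bonds broken (reactants):
    C-C: 1 × 356 = 356
    C-H: 6 × 404 = 2424
    Σ(broken) = 2780 kJ
  Bonds formed (products):
    C-H: 4 × 404 = 1616
    C=C: 1 × 601 = 601
    H-H: 1 × 451 = 451
    Σ(formed) = 2668 kJ
  ΔH_2 = 2780 − 2668 = +112 kJ
ΔH_1 − ΔH_2 = +100 kJ, so reaction 2 has the more negative ΔH; |ΔH_1 − ΔH_2| = 100 kJ.

Reaction 2, by 100 kJ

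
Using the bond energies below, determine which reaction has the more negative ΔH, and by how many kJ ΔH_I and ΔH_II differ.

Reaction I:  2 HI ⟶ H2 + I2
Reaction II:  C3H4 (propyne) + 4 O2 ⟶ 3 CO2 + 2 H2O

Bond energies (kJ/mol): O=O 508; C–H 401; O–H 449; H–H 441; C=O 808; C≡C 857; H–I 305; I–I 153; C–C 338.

Reaction II, by 1829 kJ

Reaction I:
  Bonds broken (reactants):
    H–I: 2 × 305 = 610
    Σ(broken) = 610 kJ
  Bonds formed (products):
    H–H: 1 × 441 = 441
    I–I: 1 × 153 = 153
    Σ(formed) = 594 kJ
  ΔH_I = 610 − 594 = +16 kJ
Reaction II:
  Bonds broken (reactants):
    C≡C: 1 × 857 = 857
    C–C: 1 × 338 = 338
    C–H: 4 × 401 = 1604
    O=O: 4 × 508 = 2032
    Σ(broken) = 4831 kJ
  Bonds formed (products):
    C=O: 6 × 808 = 4848
    O–H: 4 × 449 = 1796
    Σ(formed) = 6644 kJ
  ΔH_II = 4831 − 6644 = −1813 kJ
ΔH_I − ΔH_II = +1829 kJ, so reaction II has the more negative ΔH; |ΔH_I − ΔH_II| = 1829 kJ.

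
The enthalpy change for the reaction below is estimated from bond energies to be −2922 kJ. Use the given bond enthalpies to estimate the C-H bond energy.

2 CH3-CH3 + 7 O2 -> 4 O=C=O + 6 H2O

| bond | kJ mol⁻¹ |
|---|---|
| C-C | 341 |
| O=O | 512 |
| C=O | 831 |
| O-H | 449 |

Let D be the C-H bond energy.
Σ(broken) = 2×341 + 12×D + 7×512 = 4266 + 12D
Σ(formed) = 8×831 + 12×449 = 12036
ΔH = Σ(broken) − Σ(formed) = (4266 + 12D) − (12036) = −7770 + 12D
Setting this equal to −2922 kJ gives 12D = 4848, so D = 404 kJ/mol.

D(C-H) ≈ 404 kJ/mol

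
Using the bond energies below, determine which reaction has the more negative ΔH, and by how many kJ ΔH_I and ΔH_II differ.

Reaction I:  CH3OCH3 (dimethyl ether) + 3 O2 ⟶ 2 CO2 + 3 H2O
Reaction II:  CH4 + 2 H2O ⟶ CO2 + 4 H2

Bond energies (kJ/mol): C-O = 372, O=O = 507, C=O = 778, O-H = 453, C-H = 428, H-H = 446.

Reaction I:
  Bonds broken (reactants):
    C-H: 6 × 428 = 2568
    C-O: 2 × 372 = 744
    O=O: 3 × 507 = 1521
    Σ(broken) = 4833 kJ
  Bonds formed (products):
    C=O: 4 × 778 = 3112
    O-H: 6 × 453 = 2718
    Σ(formed) = 5830 kJ
  ΔH_I = 4833 − 5830 = −997 kJ
Reaction II:
  Bonds broken (reactants):
    C-H: 4 × 428 = 1712
    O-H: 4 × 453 = 1812
    Σ(broken) = 3524 kJ
  Bonds formed (products):
    C=O: 2 × 778 = 1556
    H-H: 4 × 446 = 1784
    Σ(formed) = 3340 kJ
  ΔH_II = 3524 − 3340 = +184 kJ
ΔH_I − ΔH_II = −1181 kJ, so reaction I has the more negative ΔH; |ΔH_I − ΔH_II| = 1181 kJ.

Reaction I, by 1181 kJ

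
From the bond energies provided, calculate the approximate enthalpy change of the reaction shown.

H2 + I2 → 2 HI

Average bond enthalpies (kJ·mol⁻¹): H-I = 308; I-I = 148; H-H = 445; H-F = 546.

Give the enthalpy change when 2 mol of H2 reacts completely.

ΔH = −46 kJ

Bonds broken (reactants):
  H-H: 1 × 445 = 445
  I-I: 1 × 148 = 148
  Σ(broken) = 593 kJ
Bonds formed (products):
  H-I: 2 × 308 = 616
  Σ(formed) = 616 kJ
ΔH = Σ(broken) − Σ(formed) = 593 − 616 = −23 kJ
For 2× the reaction as written: 2 × (−23) = −46 kJ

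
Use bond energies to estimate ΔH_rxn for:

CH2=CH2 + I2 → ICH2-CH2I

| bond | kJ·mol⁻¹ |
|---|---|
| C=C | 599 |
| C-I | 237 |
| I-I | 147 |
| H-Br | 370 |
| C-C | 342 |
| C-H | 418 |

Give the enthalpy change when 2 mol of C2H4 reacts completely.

Bonds broken (reactants):
  C-H: 4 × 418 = 1672
  C=C: 1 × 599 = 599
  I-I: 1 × 147 = 147
  Σ(broken) = 2418 kJ
Bonds formed (products):
  C-C: 1 × 342 = 342
  C-H: 4 × 418 = 1672
  C-I: 2 × 237 = 474
  Σ(formed) = 2488 kJ
ΔH = Σ(broken) − Σ(formed) = 2418 − 2488 = −70 kJ
For 2× the reaction as written: 2 × (−70) = −140 kJ

ΔH = −140 kJ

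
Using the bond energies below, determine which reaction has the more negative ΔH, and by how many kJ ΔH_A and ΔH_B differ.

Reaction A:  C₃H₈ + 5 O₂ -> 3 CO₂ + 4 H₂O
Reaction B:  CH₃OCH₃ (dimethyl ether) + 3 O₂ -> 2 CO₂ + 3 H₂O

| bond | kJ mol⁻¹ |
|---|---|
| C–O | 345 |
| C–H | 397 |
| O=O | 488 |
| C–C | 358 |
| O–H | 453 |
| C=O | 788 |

Reaction A:
  Bonds broken (reactants):
    C–C: 2 × 358 = 716
    C–H: 8 × 397 = 3176
    O=O: 5 × 488 = 2440
    Σ(broken) = 6332 kJ
  Bonds formed (products):
    C=O: 6 × 788 = 4728
    O–H: 8 × 453 = 3624
    Σ(formed) = 8352 kJ
  ΔH_A = 6332 − 8352 = −2020 kJ
Reaction B:
  Bonds broken (reactants):
    C–H: 6 × 397 = 2382
    C–O: 2 × 345 = 690
    O=O: 3 × 488 = 1464
    Σ(broken) = 4536 kJ
  Bonds formed (products):
    C=O: 4 × 788 = 3152
    O–H: 6 × 453 = 2718
    Σ(formed) = 5870 kJ
  ΔH_B = 4536 − 5870 = −1334 kJ
ΔH_A − ΔH_B = −686 kJ, so reaction A has the more negative ΔH; |ΔH_A − ΔH_B| = 686 kJ.

Reaction A, by 686 kJ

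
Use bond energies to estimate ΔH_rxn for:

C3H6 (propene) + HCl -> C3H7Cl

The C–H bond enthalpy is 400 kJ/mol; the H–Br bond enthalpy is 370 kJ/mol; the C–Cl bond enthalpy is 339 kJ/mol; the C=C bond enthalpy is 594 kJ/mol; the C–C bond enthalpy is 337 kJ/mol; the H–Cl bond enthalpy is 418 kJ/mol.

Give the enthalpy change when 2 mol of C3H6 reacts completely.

Bonds broken (reactants):
  C–C: 1 × 337 = 337
  C–H: 6 × 400 = 2400
  C=C: 1 × 594 = 594
  H–Cl: 1 × 418 = 418
  Σ(broken) = 3749 kJ
Bonds formed (products):
  C–C: 2 × 337 = 674
  C–Cl: 1 × 339 = 339
  C–H: 7 × 400 = 2800
  Σ(formed) = 3813 kJ
ΔH = Σ(broken) − Σ(formed) = 3749 − 3813 = −64 kJ
For 2× the reaction as written: 2 × (−64) = −128 kJ

ΔH = −128 kJ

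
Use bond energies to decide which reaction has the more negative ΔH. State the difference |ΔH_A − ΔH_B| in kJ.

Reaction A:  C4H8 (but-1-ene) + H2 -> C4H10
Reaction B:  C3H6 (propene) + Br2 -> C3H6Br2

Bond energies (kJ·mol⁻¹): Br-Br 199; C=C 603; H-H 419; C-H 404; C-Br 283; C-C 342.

Reaction A, by 22 kJ

Reaction A:
  Bonds broken (reactants):
    C-C: 2 × 342 = 684
    C-H: 8 × 404 = 3232
    C=C: 1 × 603 = 603
    H-H: 1 × 419 = 419
    Σ(broken) = 4938 kJ
  Bonds formed (products):
    C-C: 3 × 342 = 1026
    C-H: 10 × 404 = 4040
    Σ(formed) = 5066 kJ
  ΔH_A = 4938 − 5066 = −128 kJ
Reaction B:
  Bonds broken (reactants):
    Br-Br: 1 × 199 = 199
    C-C: 1 × 342 = 342
    C-H: 6 × 404 = 2424
    C=C: 1 × 603 = 603
    Σ(broken) = 3568 kJ
  Bonds formed (products):
    C-Br: 2 × 283 = 566
    C-C: 2 × 342 = 684
    C-H: 6 × 404 = 2424
    Σ(formed) = 3674 kJ
  ΔH_B = 3568 − 3674 = −106 kJ
ΔH_A − ΔH_B = −22 kJ, so reaction A has the more negative ΔH; |ΔH_A − ΔH_B| = 22 kJ.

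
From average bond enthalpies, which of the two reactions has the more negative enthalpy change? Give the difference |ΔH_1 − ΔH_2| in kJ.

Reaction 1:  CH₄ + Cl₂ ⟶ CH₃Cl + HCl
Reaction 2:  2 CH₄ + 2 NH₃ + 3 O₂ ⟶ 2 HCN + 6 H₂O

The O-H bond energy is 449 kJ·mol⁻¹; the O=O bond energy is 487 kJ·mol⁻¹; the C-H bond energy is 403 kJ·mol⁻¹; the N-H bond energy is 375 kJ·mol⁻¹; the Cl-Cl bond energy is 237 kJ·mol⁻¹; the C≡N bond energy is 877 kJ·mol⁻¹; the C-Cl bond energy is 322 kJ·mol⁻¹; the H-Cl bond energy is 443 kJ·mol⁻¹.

Reaction 1:
  Bonds broken (reactants):
    C-H: 4 × 403 = 1612
    Cl-Cl: 1 × 237 = 237
    Σ(broken) = 1849 kJ
  Bonds formed (products):
    C-Cl: 1 × 322 = 322
    C-H: 3 × 403 = 1209
    H-Cl: 1 × 443 = 443
    Σ(formed) = 1974 kJ
  ΔH_1 = 1849 − 1974 = −125 kJ
Reaction 2:
  Bonds broken (reactants):
    C-H: 8 × 403 = 3224
    N-H: 6 × 375 = 2250
    O=O: 3 × 487 = 1461
    Σ(broken) = 6935 kJ
  Bonds formed (products):
    C≡N: 2 × 877 = 1754
    C-H: 2 × 403 = 806
    O-H: 12 × 449 = 5388
    Σ(formed) = 7948 kJ
  ΔH_2 = 6935 − 7948 = −1013 kJ
ΔH_1 − ΔH_2 = +888 kJ, so reaction 2 has the more negative ΔH; |ΔH_1 − ΔH_2| = 888 kJ.

Reaction 2, by 888 kJ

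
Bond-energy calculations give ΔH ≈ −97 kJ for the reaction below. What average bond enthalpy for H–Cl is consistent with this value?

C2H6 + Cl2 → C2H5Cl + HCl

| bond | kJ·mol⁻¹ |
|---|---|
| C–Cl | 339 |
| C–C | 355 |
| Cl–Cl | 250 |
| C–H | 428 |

Let D be the H–Cl bond energy.
Σ(broken) = 1×355 + 6×428 + 1×250 = 3173
Σ(formed) = 1×355 + 1×339 + 5×428 + 1×D = 2834 + D
ΔH = Σ(broken) − Σ(formed) = (3173) − (2834 + D) = +339 − D
Setting this equal to −97 kJ gives D = 436 kJ/mol.

D(H–Cl) ≈ 436 kJ/mol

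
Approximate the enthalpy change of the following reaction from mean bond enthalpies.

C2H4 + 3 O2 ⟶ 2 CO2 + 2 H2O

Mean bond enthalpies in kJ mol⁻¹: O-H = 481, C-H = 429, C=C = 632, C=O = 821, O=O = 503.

ΔH ≈ −1351 kJ

Bonds broken (reactants):
  C-H: 4 × 429 = 1716
  C=C: 1 × 632 = 632
  O=O: 3 × 503 = 1509
  Σ(broken) = 3857 kJ
Bonds formed (products):
  C=O: 4 × 821 = 3284
  O-H: 4 × 481 = 1924
  Σ(formed) = 5208 kJ
ΔH = Σ(broken) − Σ(formed) = 3857 − 5208 = −1351 kJ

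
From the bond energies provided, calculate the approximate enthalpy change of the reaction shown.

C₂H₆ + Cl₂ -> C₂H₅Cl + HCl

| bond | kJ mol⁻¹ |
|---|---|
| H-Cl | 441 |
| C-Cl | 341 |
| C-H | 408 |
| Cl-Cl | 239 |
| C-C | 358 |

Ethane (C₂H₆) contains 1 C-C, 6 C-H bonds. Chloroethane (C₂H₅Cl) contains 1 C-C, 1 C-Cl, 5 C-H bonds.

Bonds broken (reactants):
  C-C: 1 × 358 = 358
  C-H: 6 × 408 = 2448
  Cl-Cl: 1 × 239 = 239
  Σ(broken) = 3045 kJ
Bonds formed (products):
  C-C: 1 × 358 = 358
  C-Cl: 1 × 341 = 341
  C-H: 5 × 408 = 2040
  H-Cl: 1 × 441 = 441
  Σ(formed) = 3180 kJ
ΔH = Σ(broken) − Σ(formed) = 3045 − 3180 = −135 kJ

ΔH ≈ −135 kJ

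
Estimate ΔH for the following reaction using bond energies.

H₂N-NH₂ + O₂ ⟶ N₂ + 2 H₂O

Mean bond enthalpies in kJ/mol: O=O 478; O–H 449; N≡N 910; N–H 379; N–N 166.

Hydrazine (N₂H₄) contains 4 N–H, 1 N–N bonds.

Bonds broken (reactants):
  N–H: 4 × 379 = 1516
  N–N: 1 × 166 = 166
  O=O: 1 × 478 = 478
  Σ(broken) = 2160 kJ
Bonds formed (products):
  N≡N: 1 × 910 = 910
  O–H: 4 × 449 = 1796
  Σ(formed) = 2706 kJ
ΔH = Σ(broken) − Σ(formed) = 2160 − 2706 = −546 kJ

ΔH ≈ −546 kJ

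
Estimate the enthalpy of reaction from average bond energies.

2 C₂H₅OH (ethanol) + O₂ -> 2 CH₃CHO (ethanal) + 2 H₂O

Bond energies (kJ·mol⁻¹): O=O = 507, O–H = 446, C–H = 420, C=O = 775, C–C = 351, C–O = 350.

Bonds broken (reactants):
  C–C: 2 × 351 = 702
  C–H: 10 × 420 = 4200
  C–O: 2 × 350 = 700
  O–H: 2 × 446 = 892
  O=O: 1 × 507 = 507
  Σ(broken) = 7001 kJ
Bonds formed (products):
  C–C: 2 × 351 = 702
  C–H: 8 × 420 = 3360
  C=O: 2 × 775 = 1550
  O–H: 4 × 446 = 1784
  Σ(formed) = 7396 kJ
ΔH = Σ(broken) − Σ(formed) = 7001 − 7396 = −395 kJ

ΔH ≈ −395 kJ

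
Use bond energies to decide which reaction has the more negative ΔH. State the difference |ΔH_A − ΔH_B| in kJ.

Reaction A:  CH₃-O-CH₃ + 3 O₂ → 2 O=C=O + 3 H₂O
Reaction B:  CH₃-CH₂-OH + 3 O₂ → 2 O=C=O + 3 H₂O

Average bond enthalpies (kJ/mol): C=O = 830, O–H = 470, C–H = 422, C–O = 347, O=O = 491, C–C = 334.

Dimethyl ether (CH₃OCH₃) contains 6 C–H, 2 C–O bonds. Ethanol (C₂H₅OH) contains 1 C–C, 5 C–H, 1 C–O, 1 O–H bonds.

Reaction A, by 35 kJ

Reaction A:
  Bonds broken (reactants):
    C–H: 6 × 422 = 2532
    C–O: 2 × 347 = 694
    O=O: 3 × 491 = 1473
    Σ(broken) = 4699 kJ
  Bonds formed (products):
    C=O: 4 × 830 = 3320
    O–H: 6 × 470 = 2820
    Σ(formed) = 6140 kJ
  ΔH_A = 4699 − 6140 = −1441 kJ
Reaction B:
  Bonds broken (reactants):
    C–C: 1 × 334 = 334
    C–H: 5 × 422 = 2110
    C–O: 1 × 347 = 347
    O–H: 1 × 470 = 470
    O=O: 3 × 491 = 1473
    Σ(broken) = 4734 kJ
  Bonds formed (products):
    C=O: 4 × 830 = 3320
    O–H: 6 × 470 = 2820
    Σ(formed) = 6140 kJ
  ΔH_B = 4734 − 6140 = −1406 kJ
ΔH_A − ΔH_B = −35 kJ, so reaction A has the more negative ΔH; |ΔH_A − ΔH_B| = 35 kJ.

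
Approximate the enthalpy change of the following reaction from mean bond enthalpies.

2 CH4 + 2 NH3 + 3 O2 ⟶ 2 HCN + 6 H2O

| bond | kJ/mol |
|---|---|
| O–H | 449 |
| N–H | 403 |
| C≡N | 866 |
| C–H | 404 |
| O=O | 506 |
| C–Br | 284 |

ΔH ≈ −760 kJ

Bonds broken (reactants):
  C–H: 8 × 404 = 3232
  N–H: 6 × 403 = 2418
  O=O: 3 × 506 = 1518
  Σ(broken) = 7168 kJ
Bonds formed (products):
  C≡N: 2 × 866 = 1732
  C–H: 2 × 404 = 808
  O–H: 12 × 449 = 5388
  Σ(formed) = 7928 kJ
ΔH = Σ(broken) − Σ(formed) = 7168 − 7928 = −760 kJ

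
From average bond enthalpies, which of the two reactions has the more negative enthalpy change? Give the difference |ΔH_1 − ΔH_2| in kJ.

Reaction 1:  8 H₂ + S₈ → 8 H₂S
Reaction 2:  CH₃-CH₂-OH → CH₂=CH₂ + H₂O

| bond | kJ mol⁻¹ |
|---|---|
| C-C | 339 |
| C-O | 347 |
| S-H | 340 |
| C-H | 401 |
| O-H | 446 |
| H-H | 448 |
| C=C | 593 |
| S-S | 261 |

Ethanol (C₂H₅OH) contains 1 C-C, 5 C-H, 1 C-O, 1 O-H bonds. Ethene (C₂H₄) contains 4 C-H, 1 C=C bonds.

Reaction 1:
  Bonds broken (reactants):
    H-H: 8 × 448 = 3584
    S-S: 8 × 261 = 2088
    Σ(broken) = 5672 kJ
  Bonds formed (products):
    S-H: 16 × 340 = 5440
    Σ(formed) = 5440 kJ
  ΔH_1 = 5672 − 5440 = +232 kJ
Reaction 2:
  Bonds broken (reactants):
    C-C: 1 × 339 = 339
    C-H: 5 × 401 = 2005
    C-O: 1 × 347 = 347
    O-H: 1 × 446 = 446
    Σ(broken) = 3137 kJ
  Bonds formed (products):
    C-H: 4 × 401 = 1604
    C=C: 1 × 593 = 593
    O-H: 2 × 446 = 892
    Σ(formed) = 3089 kJ
  ΔH_2 = 3137 − 3089 = +48 kJ
ΔH_1 − ΔH_2 = +184 kJ, so reaction 2 has the more negative ΔH; |ΔH_1 − ΔH_2| = 184 kJ.

Reaction 2, by 184 kJ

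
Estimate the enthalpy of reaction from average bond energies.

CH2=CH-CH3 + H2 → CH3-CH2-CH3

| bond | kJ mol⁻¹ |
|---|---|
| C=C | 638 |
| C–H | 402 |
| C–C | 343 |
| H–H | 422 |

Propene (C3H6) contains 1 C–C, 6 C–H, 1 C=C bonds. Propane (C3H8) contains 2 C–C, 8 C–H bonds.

Bonds broken (reactants):
  C–C: 1 × 343 = 343
  C–H: 6 × 402 = 2412
  C=C: 1 × 638 = 638
  H–H: 1 × 422 = 422
  Σ(broken) = 3815 kJ
Bonds formed (products):
  C–C: 2 × 343 = 686
  C–H: 8 × 402 = 3216
  Σ(formed) = 3902 kJ
ΔH = Σ(broken) − Σ(formed) = 3815 − 3902 = −87 kJ

ΔH ≈ −87 kJ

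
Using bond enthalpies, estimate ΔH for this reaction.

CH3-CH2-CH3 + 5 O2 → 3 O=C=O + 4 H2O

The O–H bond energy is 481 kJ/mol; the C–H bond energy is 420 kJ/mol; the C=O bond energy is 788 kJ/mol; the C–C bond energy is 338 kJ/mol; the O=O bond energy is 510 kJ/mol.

Bonds broken (reactants):
  C–C: 2 × 338 = 676
  C–H: 8 × 420 = 3360
  O=O: 5 × 510 = 2550
  Σ(broken) = 6586 kJ
Bonds formed (products):
  C=O: 6 × 788 = 4728
  O–H: 8 × 481 = 3848
  Σ(formed) = 8576 kJ
ΔH = Σ(broken) − Σ(formed) = 6586 − 8576 = −1990 kJ

ΔH ≈ −1990 kJ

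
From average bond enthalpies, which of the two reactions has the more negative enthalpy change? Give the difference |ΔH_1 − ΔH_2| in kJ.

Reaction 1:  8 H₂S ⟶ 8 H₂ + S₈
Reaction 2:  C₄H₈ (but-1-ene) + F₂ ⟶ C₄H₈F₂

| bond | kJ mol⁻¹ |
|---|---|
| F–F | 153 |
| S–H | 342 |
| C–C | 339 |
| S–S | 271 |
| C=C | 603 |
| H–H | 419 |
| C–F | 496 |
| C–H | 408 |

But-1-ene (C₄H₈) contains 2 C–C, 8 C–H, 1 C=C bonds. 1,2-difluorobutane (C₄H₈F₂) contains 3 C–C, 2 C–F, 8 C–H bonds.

Reaction 2, by 527 kJ

Reaction 1:
  Bonds broken (reactants):
    S–H: 16 × 342 = 5472
    Σ(broken) = 5472 kJ
  Bonds formed (products):
    H–H: 8 × 419 = 3352
    S–S: 8 × 271 = 2168
    Σ(formed) = 5520 kJ
  ΔH_1 = 5472 − 5520 = −48 kJ
Reaction 2:
  Bonds broken (reactants):
    C–C: 2 × 339 = 678
    C–H: 8 × 408 = 3264
    C=C: 1 × 603 = 603
    F–F: 1 × 153 = 153
    Σ(broken) = 4698 kJ
  Bonds formed (products):
    C–C: 3 × 339 = 1017
    C–F: 2 × 496 = 992
    C–H: 8 × 408 = 3264
    Σ(formed) = 5273 kJ
  ΔH_2 = 4698 − 5273 = −575 kJ
ΔH_1 − ΔH_2 = +527 kJ, so reaction 2 has the more negative ΔH; |ΔH_1 − ΔH_2| = 527 kJ.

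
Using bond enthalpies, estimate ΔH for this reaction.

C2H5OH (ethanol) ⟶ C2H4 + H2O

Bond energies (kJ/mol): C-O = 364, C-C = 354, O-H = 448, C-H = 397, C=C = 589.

Bonds broken (reactants):
  C-C: 1 × 354 = 354
  C-H: 5 × 397 = 1985
  C-O: 1 × 364 = 364
  O-H: 1 × 448 = 448
  Σ(broken) = 3151 kJ
Bonds formed (products):
  C-H: 4 × 397 = 1588
  C=C: 1 × 589 = 589
  O-H: 2 × 448 = 896
  Σ(formed) = 3073 kJ
ΔH = Σ(broken) − Σ(formed) = 3151 − 3073 = +78 kJ

ΔH ≈ +78 kJ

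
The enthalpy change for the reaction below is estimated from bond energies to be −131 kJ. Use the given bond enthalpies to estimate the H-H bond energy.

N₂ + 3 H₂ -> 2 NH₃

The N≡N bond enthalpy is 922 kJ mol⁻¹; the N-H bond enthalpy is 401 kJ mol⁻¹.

Let D be the H-H bond energy.
Σ(broken) = 3×D + 1×922 = 922 + 3D
Σ(formed) = 6×401 = 2406
ΔH = Σ(broken) − Σ(formed) = (922 + 3D) − (2406) = −1484 + 3D
Setting this equal to −131 kJ gives 3D = 1353, so D = 451 kJ/mol.

D(H-H) ≈ 451 kJ/mol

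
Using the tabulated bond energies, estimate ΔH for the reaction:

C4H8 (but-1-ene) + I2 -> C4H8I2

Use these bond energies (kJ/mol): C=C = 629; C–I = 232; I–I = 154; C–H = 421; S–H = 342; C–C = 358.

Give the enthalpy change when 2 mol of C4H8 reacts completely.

Bonds broken (reactants):
  C–C: 2 × 358 = 716
  C–H: 8 × 421 = 3368
  C=C: 1 × 629 = 629
  I–I: 1 × 154 = 154
  Σ(broken) = 4867 kJ
Bonds formed (products):
  C–C: 3 × 358 = 1074
  C–H: 8 × 421 = 3368
  C–I: 2 × 232 = 464
  Σ(formed) = 4906 kJ
ΔH = Σ(broken) − Σ(formed) = 4867 − 4906 = −39 kJ
For 2× the reaction as written: 2 × (−39) = −78 kJ

ΔH = −78 kJ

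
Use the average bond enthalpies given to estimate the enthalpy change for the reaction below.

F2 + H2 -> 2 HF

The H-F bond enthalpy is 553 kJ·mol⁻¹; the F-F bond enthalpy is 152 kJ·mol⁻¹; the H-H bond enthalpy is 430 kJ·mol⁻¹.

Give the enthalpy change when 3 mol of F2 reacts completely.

ΔH = −1572 kJ

Bonds broken (reactants):
  F-F: 1 × 152 = 152
  H-H: 1 × 430 = 430
  Σ(broken) = 582 kJ
Bonds formed (products):
  H-F: 2 × 553 = 1106
  Σ(formed) = 1106 kJ
ΔH = Σ(broken) − Σ(formed) = 582 − 1106 = −524 kJ
For 3× the reaction as written: 3 × (−524) = −1572 kJ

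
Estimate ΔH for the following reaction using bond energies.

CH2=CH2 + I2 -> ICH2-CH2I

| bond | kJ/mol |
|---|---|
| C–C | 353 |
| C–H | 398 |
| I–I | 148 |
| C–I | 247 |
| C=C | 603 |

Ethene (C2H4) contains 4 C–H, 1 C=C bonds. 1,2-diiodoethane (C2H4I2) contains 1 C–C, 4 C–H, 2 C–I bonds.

ΔH ≈ −96 kJ

Bonds broken (reactants):
  C–H: 4 × 398 = 1592
  C=C: 1 × 603 = 603
  I–I: 1 × 148 = 148
  Σ(broken) = 2343 kJ
Bonds formed (products):
  C–C: 1 × 353 = 353
  C–H: 4 × 398 = 1592
  C–I: 2 × 247 = 494
  Σ(formed) = 2439 kJ
ΔH = Σ(broken) − Σ(formed) = 2343 − 2439 = −96 kJ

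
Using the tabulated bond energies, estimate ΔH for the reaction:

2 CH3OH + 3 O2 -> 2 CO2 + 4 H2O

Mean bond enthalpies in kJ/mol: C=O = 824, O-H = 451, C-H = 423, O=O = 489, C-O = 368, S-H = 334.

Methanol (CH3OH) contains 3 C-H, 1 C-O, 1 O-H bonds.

Bonds broken (reactants):
  C-H: 6 × 423 = 2538
  C-O: 2 × 368 = 736
  O-H: 2 × 451 = 902
  O=O: 3 × 489 = 1467
  Σ(broken) = 5643 kJ
Bonds formed (products):
  C=O: 4 × 824 = 3296
  O-H: 8 × 451 = 3608
  Σ(formed) = 6904 kJ
ΔH = Σ(broken) − Σ(formed) = 5643 − 6904 = −1261 kJ

ΔH ≈ −1261 kJ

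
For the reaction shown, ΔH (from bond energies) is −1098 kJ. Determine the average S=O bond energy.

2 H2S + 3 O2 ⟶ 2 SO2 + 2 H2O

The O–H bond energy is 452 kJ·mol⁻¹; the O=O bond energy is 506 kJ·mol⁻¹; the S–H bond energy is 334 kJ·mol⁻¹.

Let D be the S=O bond energy.
Σ(broken) = 3×506 + 4×334 = 2854
Σ(formed) = 4×452 + 4×D = 1808 + 4D
ΔH = Σ(broken) − Σ(formed) = (2854) − (1808 + 4D) = +1046 − 4D
Setting this equal to −1098 kJ gives 4D = 2144, so D = 536 kJ/mol.

D(S=O) ≈ 536 kJ/mol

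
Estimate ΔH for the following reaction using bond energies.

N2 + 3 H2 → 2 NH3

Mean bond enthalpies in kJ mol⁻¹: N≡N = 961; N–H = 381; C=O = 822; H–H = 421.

ΔH ≈ −62 kJ

Bonds broken (reactants):
  H–H: 3 × 421 = 1263
  N≡N: 1 × 961 = 961
  Σ(broken) = 2224 kJ
Bonds formed (products):
  N–H: 6 × 381 = 2286
  Σ(formed) = 2286 kJ
ΔH = Σ(broken) − Σ(formed) = 2224 − 2286 = −62 kJ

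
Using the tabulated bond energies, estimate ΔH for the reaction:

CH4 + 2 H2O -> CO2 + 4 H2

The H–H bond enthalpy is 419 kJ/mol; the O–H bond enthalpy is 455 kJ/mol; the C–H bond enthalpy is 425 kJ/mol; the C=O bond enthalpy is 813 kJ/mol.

Bonds broken (reactants):
  C–H: 4 × 425 = 1700
  O–H: 4 × 455 = 1820
  Σ(broken) = 3520 kJ
Bonds formed (products):
  C=O: 2 × 813 = 1626
  H–H: 4 × 419 = 1676
  Σ(formed) = 3302 kJ
ΔH = Σ(broken) − Σ(formed) = 3520 − 3302 = +218 kJ

ΔH ≈ +218 kJ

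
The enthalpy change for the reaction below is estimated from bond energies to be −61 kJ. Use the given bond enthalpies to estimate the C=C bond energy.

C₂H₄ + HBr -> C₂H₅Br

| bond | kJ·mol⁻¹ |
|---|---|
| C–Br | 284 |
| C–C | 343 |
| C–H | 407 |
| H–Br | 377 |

Let D be the C=C bond energy.
Σ(broken) = 4×407 + 1×D + 1×377 = 2005 + D
Σ(formed) = 1×284 + 1×343 + 5×407 = 2662
ΔH = Σ(broken) − Σ(formed) = (2005 + D) − (2662) = −657 + D
Setting this equal to −61 kJ gives D = 596 kJ/mol.

D(C=C) ≈ 596 kJ/mol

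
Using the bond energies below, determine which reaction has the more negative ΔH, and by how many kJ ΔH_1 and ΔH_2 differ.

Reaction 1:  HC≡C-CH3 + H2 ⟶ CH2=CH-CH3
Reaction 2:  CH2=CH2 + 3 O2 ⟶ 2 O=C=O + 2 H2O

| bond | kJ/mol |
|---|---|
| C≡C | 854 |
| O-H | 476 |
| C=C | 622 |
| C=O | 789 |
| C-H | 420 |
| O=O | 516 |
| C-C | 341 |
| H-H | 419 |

Reaction 2, by 1021 kJ

Reaction 1:
  Bonds broken (reactants):
    C≡C: 1 × 854 = 854
    C-C: 1 × 341 = 341
    C-H: 4 × 420 = 1680
    H-H: 1 × 419 = 419
    Σ(broken) = 3294 kJ
  Bonds formed (products):
    C-C: 1 × 341 = 341
    C-H: 6 × 420 = 2520
    C=C: 1 × 622 = 622
    Σ(formed) = 3483 kJ
  ΔH_1 = 3294 − 3483 = −189 kJ
Reaction 2:
  Bonds broken (reactants):
    C-H: 4 × 420 = 1680
    C=C: 1 × 622 = 622
    O=O: 3 × 516 = 1548
    Σ(broken) = 3850 kJ
  Bonds formed (products):
    C=O: 4 × 789 = 3156
    O-H: 4 × 476 = 1904
    Σ(formed) = 5060 kJ
  ΔH_2 = 3850 − 5060 = −1210 kJ
ΔH_1 − ΔH_2 = +1021 kJ, so reaction 2 has the more negative ΔH; |ΔH_1 − ΔH_2| = 1021 kJ.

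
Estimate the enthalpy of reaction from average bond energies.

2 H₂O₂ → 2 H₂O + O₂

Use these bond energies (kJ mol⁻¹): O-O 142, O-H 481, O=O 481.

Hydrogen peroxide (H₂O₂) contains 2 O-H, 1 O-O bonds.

Bonds broken (reactants):
  O-H: 4 × 481 = 1924
  O-O: 2 × 142 = 284
  Σ(broken) = 2208 kJ
Bonds formed (products):
  O-H: 4 × 481 = 1924
  O=O: 1 × 481 = 481
  Σ(formed) = 2405 kJ
ΔH = Σ(broken) − Σ(formed) = 2208 − 2405 = −197 kJ

ΔH ≈ −197 kJ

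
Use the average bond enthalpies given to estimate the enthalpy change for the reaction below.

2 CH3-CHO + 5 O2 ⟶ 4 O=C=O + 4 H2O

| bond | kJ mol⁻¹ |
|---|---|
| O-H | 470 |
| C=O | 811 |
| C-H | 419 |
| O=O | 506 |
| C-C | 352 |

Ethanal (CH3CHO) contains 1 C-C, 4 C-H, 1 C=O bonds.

ΔH ≈ −2040 kJ

Bonds broken (reactants):
  C-C: 2 × 352 = 704
  C-H: 8 × 419 = 3352
  C=O: 2 × 811 = 1622
  O=O: 5 × 506 = 2530
  Σ(broken) = 8208 kJ
Bonds formed (products):
  C=O: 8 × 811 = 6488
  O-H: 8 × 470 = 3760
  Σ(formed) = 10248 kJ
ΔH = Σ(broken) − Σ(formed) = 8208 − 10248 = −2040 kJ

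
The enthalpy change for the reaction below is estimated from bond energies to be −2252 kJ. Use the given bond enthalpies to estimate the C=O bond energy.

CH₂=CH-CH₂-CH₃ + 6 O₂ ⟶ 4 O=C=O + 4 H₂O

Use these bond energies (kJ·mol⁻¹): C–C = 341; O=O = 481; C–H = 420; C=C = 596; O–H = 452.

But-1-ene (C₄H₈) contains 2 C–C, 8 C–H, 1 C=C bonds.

Let D be the C=O bond energy.
Σ(broken) = 2×341 + 8×420 + 1×596 + 6×481 = 7524
Σ(formed) = 8×D + 8×452 = 3616 + 8D
ΔH = Σ(broken) − Σ(formed) = (7524) − (3616 + 8D) = +3908 − 8D
Setting this equal to −2252 kJ gives 8D = 6160, so D = 770 kJ/mol.

D(C=O) ≈ 770 kJ/mol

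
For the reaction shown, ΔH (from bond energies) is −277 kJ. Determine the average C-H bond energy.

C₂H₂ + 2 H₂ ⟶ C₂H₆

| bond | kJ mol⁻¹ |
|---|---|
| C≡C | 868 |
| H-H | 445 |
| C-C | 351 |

D(C-H) ≈ 421 kJ/mol

Let D be the C-H bond energy.
Σ(broken) = 1×868 + 2×D + 2×445 = 1758 + 2D
Σ(formed) = 1×351 + 6×D = 351 + 6D
ΔH = Σ(broken) − Σ(formed) = (1758 + 2D) − (351 + 6D) = +1407 − 4D
Setting this equal to −277 kJ gives 4D = 1684, so D = 421 kJ/mol.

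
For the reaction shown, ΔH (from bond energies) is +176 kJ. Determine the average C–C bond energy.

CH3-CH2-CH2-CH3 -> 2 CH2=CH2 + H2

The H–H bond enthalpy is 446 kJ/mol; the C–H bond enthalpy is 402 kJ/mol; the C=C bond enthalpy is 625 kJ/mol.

D(C–C) ≈ 356 kJ/mol

Let D be the C–C bond energy.
Σ(broken) = 3×D + 10×402 = 4020 + 3D
Σ(formed) = 8×402 + 2×625 + 1×446 = 4912
ΔH = Σ(broken) − Σ(formed) = (4020 + 3D) − (4912) = −892 + 3D
Setting this equal to +176 kJ gives 3D = 1068, so D = 356 kJ/mol.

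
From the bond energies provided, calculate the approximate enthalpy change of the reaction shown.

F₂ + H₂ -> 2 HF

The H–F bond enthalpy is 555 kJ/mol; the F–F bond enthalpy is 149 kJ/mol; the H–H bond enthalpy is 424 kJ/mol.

Bonds broken (reactants):
  F–F: 1 × 149 = 149
  H–H: 1 × 424 = 424
  Σ(broken) = 573 kJ
Bonds formed (products):
  H–F: 2 × 555 = 1110
  Σ(formed) = 1110 kJ
ΔH = Σ(broken) − Σ(formed) = 573 − 1110 = −537 kJ

ΔH ≈ −537 kJ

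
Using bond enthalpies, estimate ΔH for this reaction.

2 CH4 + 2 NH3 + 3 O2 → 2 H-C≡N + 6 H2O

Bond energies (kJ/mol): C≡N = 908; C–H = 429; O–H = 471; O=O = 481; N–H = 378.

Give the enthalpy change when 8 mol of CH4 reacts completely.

ΔH = −4732 kJ

Bonds broken (reactants):
  C–H: 8 × 429 = 3432
  N–H: 6 × 378 = 2268
  O=O: 3 × 481 = 1443
  Σ(broken) = 7143 kJ
Bonds formed (products):
  C≡N: 2 × 908 = 1816
  C–H: 2 × 429 = 858
  O–H: 12 × 471 = 5652
  Σ(formed) = 8326 kJ
ΔH = Σ(broken) − Σ(formed) = 7143 − 8326 = −1183 kJ
For 4× the reaction as written: 4 × (−1183) = −4732 kJ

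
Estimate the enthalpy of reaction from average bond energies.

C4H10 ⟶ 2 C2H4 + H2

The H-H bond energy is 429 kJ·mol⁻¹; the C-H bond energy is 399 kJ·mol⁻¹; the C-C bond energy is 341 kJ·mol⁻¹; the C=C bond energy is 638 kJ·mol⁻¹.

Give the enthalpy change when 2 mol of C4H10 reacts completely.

ΔH = +232 kJ

Bonds broken (reactants):
  C-C: 3 × 341 = 1023
  C-H: 10 × 399 = 3990
  Σ(broken) = 5013 kJ
Bonds formed (products):
  C-H: 8 × 399 = 3192
  C=C: 2 × 638 = 1276
  H-H: 1 × 429 = 429
  Σ(formed) = 4897 kJ
ΔH = Σ(broken) − Σ(formed) = 5013 − 4897 = +116 kJ
For 2× the reaction as written: 2 × (+116) = +232 kJ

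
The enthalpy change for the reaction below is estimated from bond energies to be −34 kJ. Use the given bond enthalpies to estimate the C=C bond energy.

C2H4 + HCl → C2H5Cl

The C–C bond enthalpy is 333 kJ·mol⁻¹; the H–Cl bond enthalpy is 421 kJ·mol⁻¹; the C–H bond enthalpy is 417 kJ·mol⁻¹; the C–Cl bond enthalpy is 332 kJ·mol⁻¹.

Let D be the C=C bond energy.
Σ(broken) = 4×417 + 1×D + 1×421 = 2089 + D
Σ(formed) = 1×333 + 1×332 + 5×417 = 2750
ΔH = Σ(broken) − Σ(formed) = (2089 + D) − (2750) = −661 + D
Setting this equal to −34 kJ gives D = 627 kJ/mol.

D(C=C) ≈ 627 kJ/mol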